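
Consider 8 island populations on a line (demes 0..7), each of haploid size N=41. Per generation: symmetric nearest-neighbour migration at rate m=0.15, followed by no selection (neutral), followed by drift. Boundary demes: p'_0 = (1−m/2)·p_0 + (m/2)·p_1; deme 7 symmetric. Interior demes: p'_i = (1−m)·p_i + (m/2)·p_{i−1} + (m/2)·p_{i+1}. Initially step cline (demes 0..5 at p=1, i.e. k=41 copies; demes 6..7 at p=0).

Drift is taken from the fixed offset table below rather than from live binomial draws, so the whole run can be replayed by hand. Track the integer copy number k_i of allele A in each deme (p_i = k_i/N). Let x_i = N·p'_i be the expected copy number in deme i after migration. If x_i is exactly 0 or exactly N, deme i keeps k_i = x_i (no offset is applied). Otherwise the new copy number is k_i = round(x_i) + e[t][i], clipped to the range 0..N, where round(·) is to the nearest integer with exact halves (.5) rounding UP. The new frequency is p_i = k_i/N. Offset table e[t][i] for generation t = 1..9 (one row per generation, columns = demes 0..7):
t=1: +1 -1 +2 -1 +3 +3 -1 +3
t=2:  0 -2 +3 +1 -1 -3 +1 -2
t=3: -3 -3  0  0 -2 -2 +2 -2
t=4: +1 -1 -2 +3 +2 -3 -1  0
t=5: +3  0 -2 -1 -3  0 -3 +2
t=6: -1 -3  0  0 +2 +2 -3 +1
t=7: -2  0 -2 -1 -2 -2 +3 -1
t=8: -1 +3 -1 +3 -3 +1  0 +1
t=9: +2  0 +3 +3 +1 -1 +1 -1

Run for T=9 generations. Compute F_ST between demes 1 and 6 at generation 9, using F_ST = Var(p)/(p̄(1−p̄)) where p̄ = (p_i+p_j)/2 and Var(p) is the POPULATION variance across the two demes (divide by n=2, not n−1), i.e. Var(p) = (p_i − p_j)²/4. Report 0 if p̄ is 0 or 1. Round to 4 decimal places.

0.4909

t=0: k=[41 41 41 41 41 41 0 0]
t=1: x=[41.0000 41.0000 41.0000 41.0000 41.0000 37.9250 3.0750 0.0000] k=[41 41 41 41 41 41 2 0]
t=2: x=[41.0000 41.0000 41.0000 41.0000 41.0000 38.0750 4.7750 0.1500] k=[41 41 41 41 41 35 6 0]
t=3: x=[41.0000 41.0000 41.0000 41.0000 40.5500 33.2750 7.7250 0.4500] k=[41 41 41 41 39 31 10 0]
t=4: x=[41.0000 41.0000 41.0000 40.8500 38.5500 30.0250 10.8250 0.7500] k=[41 41 41 41 41 27 10 1]
t=5: x=[41.0000 41.0000 41.0000 41.0000 39.9500 26.7750 10.6000 1.6750] k=[41 41 41 41 37 27 8 4]
t=6: x=[41.0000 41.0000 41.0000 40.7000 36.5500 26.3250 9.1250 4.3000] k=[41 41 41 41 39 28 6 5]
t=7: x=[41.0000 41.0000 41.0000 40.8500 38.3250 27.1750 7.5750 5.0750] k=[41 41 41 40 36 25 11 4]
t=8: x=[41.0000 41.0000 40.9250 39.7750 35.4750 24.7750 11.5250 4.5250] k=[41 41 40 41 32 26 12 6]
t=9: x=[41.0000 40.9250 40.1500 40.2500 32.2250 25.4000 12.6000 6.4500] k=[41 41 41 41 33 24 14 5]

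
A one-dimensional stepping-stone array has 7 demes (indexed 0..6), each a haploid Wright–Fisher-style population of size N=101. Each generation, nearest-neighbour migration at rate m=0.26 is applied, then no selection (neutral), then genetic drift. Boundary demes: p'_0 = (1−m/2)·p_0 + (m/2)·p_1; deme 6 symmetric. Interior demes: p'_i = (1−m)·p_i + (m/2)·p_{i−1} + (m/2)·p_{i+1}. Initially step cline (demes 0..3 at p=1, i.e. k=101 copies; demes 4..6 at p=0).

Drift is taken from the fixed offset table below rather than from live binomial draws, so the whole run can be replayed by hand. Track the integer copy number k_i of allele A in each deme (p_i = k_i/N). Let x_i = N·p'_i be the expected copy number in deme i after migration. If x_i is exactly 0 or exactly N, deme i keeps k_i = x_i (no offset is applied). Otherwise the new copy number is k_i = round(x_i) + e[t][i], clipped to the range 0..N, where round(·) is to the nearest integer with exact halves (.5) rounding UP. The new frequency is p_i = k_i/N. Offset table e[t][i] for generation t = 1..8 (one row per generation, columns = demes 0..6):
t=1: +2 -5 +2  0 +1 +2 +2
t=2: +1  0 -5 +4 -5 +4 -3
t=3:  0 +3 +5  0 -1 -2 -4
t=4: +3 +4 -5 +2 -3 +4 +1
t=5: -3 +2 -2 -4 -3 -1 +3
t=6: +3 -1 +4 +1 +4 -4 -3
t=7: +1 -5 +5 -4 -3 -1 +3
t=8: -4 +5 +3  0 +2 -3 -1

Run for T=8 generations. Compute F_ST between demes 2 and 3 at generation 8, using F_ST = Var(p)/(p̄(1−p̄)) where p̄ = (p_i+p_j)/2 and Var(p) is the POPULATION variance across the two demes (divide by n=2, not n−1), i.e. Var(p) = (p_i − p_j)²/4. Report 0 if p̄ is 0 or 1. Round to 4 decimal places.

t=0: k=[101 101 101 101 0 0 0]
t=1: x=[101.0000 101.0000 101.0000 87.8700 13.1300 0.0000 0.0000] k=[101 101 101 88 14 0 0]
t=2: x=[101.0000 101.0000 99.3100 80.0700 21.8000 1.8200 0.0000] k=[101 101 94 84 17 6 0]
t=3: x=[101.0000 100.0900 93.6100 76.5900 24.2800 6.6500 0.7800] k=[101 101 99 77 23 5 0]
t=4: x=[101.0000 100.7400 96.4000 72.8400 27.6800 6.6900 0.6500] k=[101 101 91 75 25 11 2]
t=5: x=[101.0000 99.7000 90.2200 70.5800 29.6800 11.6500 3.1700] k=[101 101 88 67 27 11 6]
t=6: x=[101.0000 99.3100 86.9600 64.5300 30.1200 12.4300 6.6500] k=[101 98 91 66 34 8 4]
t=7: x=[100.6100 97.4800 88.6600 65.0900 34.7800 10.8600 4.5200] k=[101 92 94 61 32 10 8]
t=8: x=[99.8300 93.4300 89.4500 61.5200 32.9100 12.6000 8.2600] k=[96 98 92 62 35 10 7]

0.1218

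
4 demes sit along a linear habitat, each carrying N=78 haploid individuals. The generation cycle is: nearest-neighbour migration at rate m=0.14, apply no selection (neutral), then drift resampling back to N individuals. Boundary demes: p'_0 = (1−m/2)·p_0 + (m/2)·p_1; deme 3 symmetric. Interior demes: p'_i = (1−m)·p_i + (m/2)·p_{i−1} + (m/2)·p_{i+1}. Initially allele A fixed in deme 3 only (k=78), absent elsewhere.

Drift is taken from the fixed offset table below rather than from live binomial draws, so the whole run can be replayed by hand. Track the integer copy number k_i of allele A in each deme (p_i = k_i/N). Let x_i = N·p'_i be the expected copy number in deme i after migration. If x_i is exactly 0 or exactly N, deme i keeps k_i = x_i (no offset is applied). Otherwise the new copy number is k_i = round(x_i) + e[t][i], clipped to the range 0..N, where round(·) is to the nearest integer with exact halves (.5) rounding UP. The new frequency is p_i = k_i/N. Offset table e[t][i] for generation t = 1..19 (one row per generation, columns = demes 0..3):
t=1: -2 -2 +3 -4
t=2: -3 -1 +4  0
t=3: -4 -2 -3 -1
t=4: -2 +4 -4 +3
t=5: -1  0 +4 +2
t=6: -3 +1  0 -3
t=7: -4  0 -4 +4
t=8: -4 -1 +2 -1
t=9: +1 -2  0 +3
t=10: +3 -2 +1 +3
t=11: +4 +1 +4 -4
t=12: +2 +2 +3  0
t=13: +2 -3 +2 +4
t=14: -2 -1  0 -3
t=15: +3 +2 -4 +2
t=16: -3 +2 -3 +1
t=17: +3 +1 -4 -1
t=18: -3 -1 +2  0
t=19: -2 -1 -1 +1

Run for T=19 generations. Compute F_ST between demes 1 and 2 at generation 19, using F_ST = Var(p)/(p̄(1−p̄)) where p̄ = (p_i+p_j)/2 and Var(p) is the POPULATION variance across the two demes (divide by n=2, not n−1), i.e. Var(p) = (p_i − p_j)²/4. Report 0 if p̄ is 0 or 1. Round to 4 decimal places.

0.0172

t=0: k=[0 0 0 78]
t=1: x=[0.0000 0.0000 5.4600 72.5400] k=[0 0 8 69]
t=2: x=[0.0000 0.5600 11.7100 64.7300] k=[0 0 16 65]
t=3: x=[0.0000 1.1200 18.3100 61.5700] k=[0 0 15 61]
t=4: x=[0.0000 1.0500 17.1700 57.7800] k=[0 5 13 61]
t=5: x=[0.3500 5.2100 15.8000 57.6400] k=[0 5 20 60]
t=6: x=[0.3500 5.7000 21.7500 57.2000] k=[0 7 22 54]
t=7: x=[0.4900 7.5600 23.1900 51.7600] k=[0 8 19 56]
t=8: x=[0.5600 8.2100 20.8200 53.4100] k=[0 7 23 52]
t=9: x=[0.4900 7.6300 23.9100 49.9700] k=[1 6 24 53]
t=10: x=[1.3500 6.9100 24.7700 50.9700] k=[4 5 26 54]
t=11: x=[4.0700 6.4000 26.4900 52.0400] k=[8 7 30 48]
t=12: x=[7.9300 8.6800 29.6500 46.7400] k=[10 11 33 47]
t=13: x=[10.0700 12.4700 32.4400 46.0200] k=[12 9 34 50]
t=14: x=[11.7900 10.9600 33.3700 48.8800] k=[10 10 33 46]
t=15: x=[10.0000 11.6100 32.3000 45.0900] k=[13 14 28 47]
t=16: x=[13.0700 14.9100 28.3500 45.6700] k=[10 17 25 47]
t=17: x=[10.4900 17.0700 25.9800 45.4600] k=[13 18 22 44]
t=18: x=[13.3500 17.9300 23.2600 42.4600] k=[10 17 25 42]
t=19: x=[10.4900 17.0700 25.6300 40.8100] k=[8 16 25 42]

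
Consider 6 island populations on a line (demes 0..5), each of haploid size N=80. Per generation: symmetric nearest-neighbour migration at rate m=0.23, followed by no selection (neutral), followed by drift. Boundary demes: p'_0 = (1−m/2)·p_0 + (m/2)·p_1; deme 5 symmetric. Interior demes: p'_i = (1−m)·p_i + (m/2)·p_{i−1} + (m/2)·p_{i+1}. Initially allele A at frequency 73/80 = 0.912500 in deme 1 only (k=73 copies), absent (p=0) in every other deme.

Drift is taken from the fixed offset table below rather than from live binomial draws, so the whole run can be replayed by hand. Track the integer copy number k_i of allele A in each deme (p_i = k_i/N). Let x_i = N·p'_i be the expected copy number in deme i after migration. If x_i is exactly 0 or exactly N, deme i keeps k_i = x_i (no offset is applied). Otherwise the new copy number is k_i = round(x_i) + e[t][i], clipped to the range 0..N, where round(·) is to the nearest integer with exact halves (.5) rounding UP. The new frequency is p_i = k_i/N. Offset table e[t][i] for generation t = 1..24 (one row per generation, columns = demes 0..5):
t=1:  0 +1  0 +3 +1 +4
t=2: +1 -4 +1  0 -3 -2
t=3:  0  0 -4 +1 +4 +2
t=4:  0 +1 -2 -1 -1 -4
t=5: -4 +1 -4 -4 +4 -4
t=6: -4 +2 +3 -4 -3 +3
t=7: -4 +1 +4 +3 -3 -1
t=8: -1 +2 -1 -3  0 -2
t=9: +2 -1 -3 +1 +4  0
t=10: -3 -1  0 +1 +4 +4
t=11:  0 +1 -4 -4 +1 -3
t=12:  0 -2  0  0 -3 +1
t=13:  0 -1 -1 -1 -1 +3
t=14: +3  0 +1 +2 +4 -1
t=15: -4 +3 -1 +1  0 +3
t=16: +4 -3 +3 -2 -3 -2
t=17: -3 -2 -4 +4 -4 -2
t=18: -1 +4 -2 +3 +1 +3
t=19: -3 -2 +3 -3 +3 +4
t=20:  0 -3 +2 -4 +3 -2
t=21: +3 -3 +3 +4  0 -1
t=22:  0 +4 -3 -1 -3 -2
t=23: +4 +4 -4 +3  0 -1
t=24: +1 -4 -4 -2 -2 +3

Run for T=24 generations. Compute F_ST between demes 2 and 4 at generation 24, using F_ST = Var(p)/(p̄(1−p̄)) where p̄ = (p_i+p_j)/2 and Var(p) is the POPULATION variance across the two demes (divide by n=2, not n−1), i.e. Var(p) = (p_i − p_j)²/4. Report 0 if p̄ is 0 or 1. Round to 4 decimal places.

t=0: k=[0 73 0 0 0 0]
t=1: x=[8.3950 56.2100 8.3950 0.0000 0.0000 0.0000] k=[8 57 8 0 0 0]
t=2: x=[13.6350 45.7300 12.7150 0.9200 0.0000 0.0000] k=[15 42 14 1 0 0]
t=3: x=[18.1050 35.6750 15.7250 2.3800 0.1150 0.0000] k=[18 36 12 3 4 0]
t=4: x=[20.0700 31.1700 13.7250 4.1500 3.4250 0.4600] k=[20 32 12 3 2 0]
t=5: x=[21.3800 28.3200 13.2650 3.9200 1.8850 0.2300] k=[17 29 9 0 6 0]
t=6: x=[18.3800 25.3200 10.2650 1.7250 4.6200 0.6900] k=[14 27 13 0 2 4]
t=7: x=[15.4950 23.8950 13.1150 1.7250 2.0000 3.7700] k=[11 25 17 5 0 3]
t=8: x=[12.6100 22.4700 16.5400 5.8050 0.9200 2.6550] k=[12 24 16 3 1 1]
t=9: x=[13.3800 21.7000 15.4250 4.2650 1.2300 1.0000] k=[15 21 12 5 5 1]
t=10: x=[15.6900 19.2750 12.2300 5.8050 4.5400 1.4600] k=[13 18 12 7 9 5]
t=11: x=[13.5750 16.7350 12.1150 7.8050 8.3100 5.4600] k=[14 18 8 4 9 2]
t=12: x=[14.4600 16.3900 8.6900 5.0350 7.6200 2.8050] k=[14 14 9 5 5 4]
t=13: x=[14.0000 13.4250 9.1150 5.4600 4.8850 4.1150] k=[14 12 8 4 4 7]
t=14: x=[13.7700 11.7700 8.0000 4.4600 4.3450 6.6550] k=[17 12 9 6 8 6]
t=15: x=[16.4250 12.2300 9.0000 6.5750 7.5400 6.2300] k=[12 15 8 8 8 9]
t=16: x=[12.3450 13.8500 8.8050 8.0000 8.1150 8.8850] k=[16 11 12 6 5 7]
t=17: x=[15.4250 11.6900 11.1950 6.5750 5.3450 6.7700] k=[12 10 7 11 1 5]
t=18: x=[11.7700 9.8850 7.8050 9.3900 2.6100 4.5400] k=[11 14 6 12 4 8]
t=19: x=[11.3450 12.7350 7.6100 10.3900 5.3800 7.5400] k=[8 11 11 7 8 12]
t=20: x=[8.3450 10.6550 10.5400 7.5750 8.3450 11.5400] k=[8 8 13 4 11 10]
t=21: x=[8.0000 8.5750 11.3900 5.8400 10.0800 10.1150] k=[11 6 14 10 10 9]
t=22: x=[10.4250 7.4950 12.6200 10.4600 9.8850 9.1150] k=[10 11 10 9 7 7]
t=23: x=[10.1150 10.7700 10.0000 8.8850 7.2300 7.0000] k=[14 15 6 12 7 6]
t=24: x=[14.1150 13.8500 7.7250 10.7350 7.4600 6.1150] k=[15 10 4 9 5 9]

0.0007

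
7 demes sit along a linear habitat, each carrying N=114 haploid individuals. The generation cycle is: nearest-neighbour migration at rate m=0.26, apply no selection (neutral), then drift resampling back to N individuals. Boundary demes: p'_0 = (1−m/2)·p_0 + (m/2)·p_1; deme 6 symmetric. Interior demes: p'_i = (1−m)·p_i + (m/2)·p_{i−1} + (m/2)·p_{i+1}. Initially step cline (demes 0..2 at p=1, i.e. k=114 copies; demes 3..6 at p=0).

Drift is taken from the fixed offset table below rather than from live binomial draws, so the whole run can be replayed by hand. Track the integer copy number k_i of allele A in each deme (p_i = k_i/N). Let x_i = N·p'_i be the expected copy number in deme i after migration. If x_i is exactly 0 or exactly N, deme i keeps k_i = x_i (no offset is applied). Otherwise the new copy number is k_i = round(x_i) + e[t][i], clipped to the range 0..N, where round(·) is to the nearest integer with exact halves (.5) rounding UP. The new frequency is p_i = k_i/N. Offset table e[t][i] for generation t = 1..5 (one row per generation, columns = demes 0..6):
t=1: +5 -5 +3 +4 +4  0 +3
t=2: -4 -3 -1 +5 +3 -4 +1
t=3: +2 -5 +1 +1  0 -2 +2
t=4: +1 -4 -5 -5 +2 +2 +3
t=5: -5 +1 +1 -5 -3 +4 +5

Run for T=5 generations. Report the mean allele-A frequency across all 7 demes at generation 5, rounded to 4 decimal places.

0.4223

t=0: k=[114 114 114 0 0 0 0]
t=1: x=[114.0000 114.0000 99.1800 14.8200 0.0000 0.0000 0.0000] k=[114 114 102 19 0 0 0]
t=2: x=[114.0000 112.4400 92.7700 27.3200 2.4700 0.0000 0.0000] k=[114 109 92 32 5 0 0]
t=3: x=[113.3500 107.4400 86.4100 36.2900 7.8600 0.6500 0.0000] k=[114 102 87 37 8 0 0]
t=4: x=[112.4400 101.6100 82.4500 39.7300 10.7300 1.0400 0.0000] k=[113 98 77 35 13 3 0]
t=5: x=[111.0500 97.2200 74.2700 37.6000 14.5600 3.9100 0.3900] k=[106 98 75 33 12 8 5]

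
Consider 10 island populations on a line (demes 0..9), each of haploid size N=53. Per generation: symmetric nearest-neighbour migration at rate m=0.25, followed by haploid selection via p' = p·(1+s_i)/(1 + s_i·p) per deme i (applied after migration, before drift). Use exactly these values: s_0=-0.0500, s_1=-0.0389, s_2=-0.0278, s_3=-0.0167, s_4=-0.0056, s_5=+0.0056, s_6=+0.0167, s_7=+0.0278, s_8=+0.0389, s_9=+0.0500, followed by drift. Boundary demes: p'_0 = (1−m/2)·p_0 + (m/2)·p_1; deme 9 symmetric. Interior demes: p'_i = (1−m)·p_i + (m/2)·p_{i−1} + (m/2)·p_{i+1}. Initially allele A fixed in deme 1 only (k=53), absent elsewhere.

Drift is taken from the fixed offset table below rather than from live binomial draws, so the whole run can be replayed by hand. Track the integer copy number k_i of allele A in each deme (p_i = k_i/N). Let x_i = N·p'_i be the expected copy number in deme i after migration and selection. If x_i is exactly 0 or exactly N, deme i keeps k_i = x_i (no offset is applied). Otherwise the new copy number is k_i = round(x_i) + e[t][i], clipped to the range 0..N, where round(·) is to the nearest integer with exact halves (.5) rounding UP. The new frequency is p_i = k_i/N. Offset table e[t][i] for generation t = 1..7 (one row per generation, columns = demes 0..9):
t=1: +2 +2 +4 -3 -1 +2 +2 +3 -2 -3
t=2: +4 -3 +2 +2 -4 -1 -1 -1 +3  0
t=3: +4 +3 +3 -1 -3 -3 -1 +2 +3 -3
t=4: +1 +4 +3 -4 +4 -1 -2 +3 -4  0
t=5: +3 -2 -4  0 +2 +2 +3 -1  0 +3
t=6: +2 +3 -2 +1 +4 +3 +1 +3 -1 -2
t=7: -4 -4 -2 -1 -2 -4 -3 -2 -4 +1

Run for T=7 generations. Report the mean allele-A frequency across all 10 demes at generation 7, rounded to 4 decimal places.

0.1226

t=0: k=[0 53 0 0 0 0 0 0 0 0]
t=1: x=[6.3333 39.3518 6.4633 0.0000 0.0000 0.0000 0.0000 0.0000 0.0000 0.0000] k=[8 41 10 0 0 0 0 0 0 0]
t=2: x=[11.6520 32.5036 12.3558 1.2296 0.0000 0.0000 0.0000 0.0000 0.0000 0.0000] k=[16 30 14 3 0 0 0 0 0 0]
t=3: x=[17.1497 25.7245 14.3283 3.9382 0.3729 0.0000 0.0000 0.0000 0.0000 0.0000] k=[21 29 17 3 0 0 0 0 0 0]
t=4: x=[21.3430 25.9744 16.4287 4.3079 0.3729 0.0000 0.0000 0.0000 0.0000 0.0000] k=[22 30 19 0 4 0 0 0 0 0]
t=5: x=[22.3346 27.0999 17.6664 2.8296 2.9841 0.5028 0.0000 0.0000 0.0000 0.0000] k=[25 25 14 3 5 3 0 0 0 0]
t=6: x=[24.3237 23.1067 13.7115 4.5544 4.4769 2.8902 0.3812 0.0000 0.0000 0.0000] k=[26 26 12 6 8 6 1 0 0 0]
t=7: x=[25.3211 23.7290 12.7254 6.8983 7.4639 5.6531 1.5243 0.1285 0.0000 0.0000] k=[21 20 11 6 5 2 0 0 0 0]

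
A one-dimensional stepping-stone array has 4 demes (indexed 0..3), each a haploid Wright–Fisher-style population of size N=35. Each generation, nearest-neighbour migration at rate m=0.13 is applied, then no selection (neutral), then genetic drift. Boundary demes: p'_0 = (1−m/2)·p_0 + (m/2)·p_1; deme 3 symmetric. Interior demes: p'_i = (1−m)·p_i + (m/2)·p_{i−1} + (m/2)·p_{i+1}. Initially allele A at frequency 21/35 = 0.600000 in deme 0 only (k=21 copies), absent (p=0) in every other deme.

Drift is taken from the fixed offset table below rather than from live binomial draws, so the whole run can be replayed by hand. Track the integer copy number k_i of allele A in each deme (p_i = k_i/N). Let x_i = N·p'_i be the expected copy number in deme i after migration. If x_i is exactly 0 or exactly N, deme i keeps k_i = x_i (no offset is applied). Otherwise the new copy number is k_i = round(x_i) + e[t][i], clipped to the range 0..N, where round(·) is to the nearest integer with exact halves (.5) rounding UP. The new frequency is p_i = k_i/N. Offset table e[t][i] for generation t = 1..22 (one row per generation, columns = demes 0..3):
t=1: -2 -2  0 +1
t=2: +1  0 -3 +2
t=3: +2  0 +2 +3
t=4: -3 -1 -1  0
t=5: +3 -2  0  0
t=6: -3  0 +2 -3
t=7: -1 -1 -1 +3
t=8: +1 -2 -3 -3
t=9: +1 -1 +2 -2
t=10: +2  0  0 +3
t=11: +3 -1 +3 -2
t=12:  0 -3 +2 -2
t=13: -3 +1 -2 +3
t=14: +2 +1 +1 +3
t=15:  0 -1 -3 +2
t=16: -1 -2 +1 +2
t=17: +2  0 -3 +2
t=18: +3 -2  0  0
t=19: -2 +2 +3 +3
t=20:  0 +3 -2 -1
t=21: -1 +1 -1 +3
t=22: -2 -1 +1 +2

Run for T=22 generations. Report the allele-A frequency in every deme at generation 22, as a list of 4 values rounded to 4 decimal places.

t=0: k=[21 0 0 0]
t=1: x=[19.6350 1.3650 0.0000 0.0000] k=[18 0 0 0]
t=2: x=[16.8300 1.1700 0.0000 0.0000] k=[18 1 0 0]
t=3: x=[16.8950 2.0400 0.0650 0.0000] k=[19 2 2 0]
t=4: x=[17.8950 3.1050 1.8700 0.1300] k=[15 2 1 0]
t=5: x=[14.1550 2.7800 1.0000 0.0650] k=[17 1 1 0]
t=6: x=[15.9600 2.0400 0.9350 0.0650] k=[13 2 3 0]
t=7: x=[12.2850 2.7800 2.7400 0.1950] k=[11 2 2 3]
t=8: x=[10.4150 2.5850 2.0650 2.9350] k=[11 1 0 0]
t=9: x=[10.3500 1.5850 0.0650 0.0000] k=[11 1 2 0]
t=10: x=[10.3500 1.7150 1.8050 0.1300] k=[12 2 2 3]
t=11: x=[11.3500 2.6500 2.0650 2.9350] k=[14 2 5 1]
t=12: x=[13.2200 2.9750 4.5450 1.2600] k=[13 0 7 0]
t=13: x=[12.1550 1.3000 6.0900 0.4550] k=[9 2 4 3]
t=14: x=[8.5450 2.5850 3.8050 3.0650] k=[11 4 5 6]
t=15: x=[10.5450 4.5200 5.0000 5.9350] k=[11 4 2 8]
t=16: x=[10.5450 4.3250 2.5200 7.6100] k=[10 2 4 10]
t=17: x=[9.4800 2.6500 4.2600 9.6100] k=[11 3 1 12]
t=18: x=[10.4800 3.3900 1.8450 11.2850] k=[13 1 2 11]
t=19: x=[12.2200 1.8450 2.5200 10.4150] k=[10 4 6 13]
t=20: x=[9.6100 4.5200 6.3250 12.5450] k=[10 8 4 12]
t=21: x=[9.8700 7.8700 4.7800 11.4800] k=[9 9 4 14]
t=22: x=[9.0000 8.6750 4.9750 13.3500] k=[7 8 6 15]

[0.2000, 0.2286, 0.1714, 0.4286]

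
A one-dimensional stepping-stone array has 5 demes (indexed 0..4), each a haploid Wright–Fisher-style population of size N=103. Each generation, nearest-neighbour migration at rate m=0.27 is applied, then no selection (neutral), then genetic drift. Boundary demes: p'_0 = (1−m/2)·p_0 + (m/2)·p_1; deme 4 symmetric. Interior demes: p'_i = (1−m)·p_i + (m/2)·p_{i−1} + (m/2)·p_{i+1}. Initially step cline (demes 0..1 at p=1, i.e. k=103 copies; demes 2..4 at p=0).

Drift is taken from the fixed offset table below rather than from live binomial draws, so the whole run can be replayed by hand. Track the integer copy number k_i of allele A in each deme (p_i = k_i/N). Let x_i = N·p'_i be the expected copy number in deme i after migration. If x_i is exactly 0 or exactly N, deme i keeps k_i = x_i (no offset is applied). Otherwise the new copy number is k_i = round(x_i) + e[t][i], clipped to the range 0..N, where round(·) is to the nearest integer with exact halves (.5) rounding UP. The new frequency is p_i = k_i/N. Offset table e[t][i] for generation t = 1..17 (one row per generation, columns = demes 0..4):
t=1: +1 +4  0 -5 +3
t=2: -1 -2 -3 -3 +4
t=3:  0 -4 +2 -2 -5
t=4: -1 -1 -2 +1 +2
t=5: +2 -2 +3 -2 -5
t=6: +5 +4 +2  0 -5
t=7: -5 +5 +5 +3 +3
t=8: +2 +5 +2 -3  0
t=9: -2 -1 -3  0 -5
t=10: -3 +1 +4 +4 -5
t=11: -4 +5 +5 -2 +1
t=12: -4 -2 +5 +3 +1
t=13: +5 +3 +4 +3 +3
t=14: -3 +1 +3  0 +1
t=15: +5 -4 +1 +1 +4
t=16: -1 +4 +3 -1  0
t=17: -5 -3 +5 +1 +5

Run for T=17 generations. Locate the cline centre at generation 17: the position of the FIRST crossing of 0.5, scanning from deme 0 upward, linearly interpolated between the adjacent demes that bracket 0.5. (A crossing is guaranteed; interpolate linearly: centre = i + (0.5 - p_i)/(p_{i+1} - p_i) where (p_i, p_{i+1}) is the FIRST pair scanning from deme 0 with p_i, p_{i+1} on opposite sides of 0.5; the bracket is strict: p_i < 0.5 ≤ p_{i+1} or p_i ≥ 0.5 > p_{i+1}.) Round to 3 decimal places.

2.396

t=0: k=[103 103 0 0 0]
t=1: x=[103.0000 89.0950 13.9050 0.0000 0.0000] k=[103 93 14 0 0]
t=2: x=[101.6500 83.6850 22.7750 1.8900 0.0000] k=[101 82 20 0 0]
t=3: x=[98.4350 76.1950 25.6700 2.7000 0.0000] k=[98 72 28 1 0]
t=4: x=[94.4900 69.5700 30.2950 4.5100 0.1350] k=[93 69 28 6 2]
t=5: x=[89.7600 66.7050 30.5650 8.4300 2.5400] k=[92 65 34 6 0]
t=6: x=[88.3550 64.4600 34.4050 8.9700 0.8100] k=[93 68 36 9 0]
t=7: x=[89.6250 67.0550 36.6750 11.4300 1.2150] k=[85 72 42 14 4]
t=8: x=[83.2450 69.7050 42.2700 16.4300 5.3500] k=[85 75 44 13 5]
t=9: x=[83.6500 72.1650 44.0000 16.1050 6.0800] k=[82 71 41 16 1]
t=10: x=[80.5150 68.4350 41.6750 17.3500 3.0250] k=[78 69 46 21 0]
t=11: x=[76.7850 67.1100 45.7300 21.5400 2.8350] k=[73 72 51 20 4]
t=12: x=[72.8650 69.3000 49.6500 22.0250 6.1600] k=[69 67 55 25 7]
t=13: x=[68.7300 65.6500 52.5700 26.6200 9.4300] k=[74 69 57 30 12]
t=14: x=[73.3250 68.0550 54.9750 31.2150 14.4300] k=[70 69 58 31 15]
t=15: x=[69.8650 67.6500 55.8400 32.4850 17.1600] k=[75 64 57 33 21]
t=16: x=[73.5150 64.5400 54.7050 34.6200 22.6200] k=[73 69 58 34 23]
t=17: x=[72.4600 68.0550 56.2450 35.7550 24.4850] k=[67 65 61 37 29]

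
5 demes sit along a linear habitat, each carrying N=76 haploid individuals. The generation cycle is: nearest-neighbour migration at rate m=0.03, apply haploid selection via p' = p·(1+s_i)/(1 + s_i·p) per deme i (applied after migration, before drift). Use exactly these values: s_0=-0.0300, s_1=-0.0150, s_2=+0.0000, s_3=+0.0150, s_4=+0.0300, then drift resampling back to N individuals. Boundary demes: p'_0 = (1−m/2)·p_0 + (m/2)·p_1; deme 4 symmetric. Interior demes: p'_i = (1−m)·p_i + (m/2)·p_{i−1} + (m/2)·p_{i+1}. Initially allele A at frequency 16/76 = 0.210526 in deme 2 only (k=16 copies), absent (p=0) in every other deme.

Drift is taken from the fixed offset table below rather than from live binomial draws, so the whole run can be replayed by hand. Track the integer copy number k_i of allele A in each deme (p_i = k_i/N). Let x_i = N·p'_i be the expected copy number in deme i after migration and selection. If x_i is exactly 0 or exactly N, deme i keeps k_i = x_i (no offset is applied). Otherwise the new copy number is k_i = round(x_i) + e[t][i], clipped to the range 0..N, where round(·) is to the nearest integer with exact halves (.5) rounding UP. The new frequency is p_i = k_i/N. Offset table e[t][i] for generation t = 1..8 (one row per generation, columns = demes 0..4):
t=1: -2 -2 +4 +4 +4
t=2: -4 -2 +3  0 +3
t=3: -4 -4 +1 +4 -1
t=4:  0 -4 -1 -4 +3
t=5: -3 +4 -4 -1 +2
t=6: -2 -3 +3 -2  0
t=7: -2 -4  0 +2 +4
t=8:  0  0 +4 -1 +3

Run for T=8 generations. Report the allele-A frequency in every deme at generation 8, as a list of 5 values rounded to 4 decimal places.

t=0: k=[0 0 16 0 0]
t=1: x=[0.0000 0.2364 15.5200 0.2436 0.0000] k=[0 0 20 4 0]
t=2: x=[0.0000 0.2955 19.4600 4.2392 0.0618] k=[0 0 22 4 3]
t=3: x=[0.0000 0.3251 21.4000 4.3152 3.1018] k=[0 0 22 8 2]
t=4: x=[0.0000 0.3251 21.4600 8.2286 2.1509] k=[0 0 20 4 5]
t=5: x=[0.0000 0.2955 19.4600 4.3152 5.1245] k=[0 4 15 3 7]
t=6: x=[0.0582 4.0467 14.6550 3.2865 7.1287] k=[0 1 18 1 7]
t=7: x=[0.0146 1.2217 17.4900 1.3648 7.0979] k=[0 0 17 3 11]
t=8: x=[0.0000 0.2512 16.5350 3.3777 11.1585] k=[0 0 21 2 14]

[0.0000, 0.0000, 0.2763, 0.0263, 0.1842]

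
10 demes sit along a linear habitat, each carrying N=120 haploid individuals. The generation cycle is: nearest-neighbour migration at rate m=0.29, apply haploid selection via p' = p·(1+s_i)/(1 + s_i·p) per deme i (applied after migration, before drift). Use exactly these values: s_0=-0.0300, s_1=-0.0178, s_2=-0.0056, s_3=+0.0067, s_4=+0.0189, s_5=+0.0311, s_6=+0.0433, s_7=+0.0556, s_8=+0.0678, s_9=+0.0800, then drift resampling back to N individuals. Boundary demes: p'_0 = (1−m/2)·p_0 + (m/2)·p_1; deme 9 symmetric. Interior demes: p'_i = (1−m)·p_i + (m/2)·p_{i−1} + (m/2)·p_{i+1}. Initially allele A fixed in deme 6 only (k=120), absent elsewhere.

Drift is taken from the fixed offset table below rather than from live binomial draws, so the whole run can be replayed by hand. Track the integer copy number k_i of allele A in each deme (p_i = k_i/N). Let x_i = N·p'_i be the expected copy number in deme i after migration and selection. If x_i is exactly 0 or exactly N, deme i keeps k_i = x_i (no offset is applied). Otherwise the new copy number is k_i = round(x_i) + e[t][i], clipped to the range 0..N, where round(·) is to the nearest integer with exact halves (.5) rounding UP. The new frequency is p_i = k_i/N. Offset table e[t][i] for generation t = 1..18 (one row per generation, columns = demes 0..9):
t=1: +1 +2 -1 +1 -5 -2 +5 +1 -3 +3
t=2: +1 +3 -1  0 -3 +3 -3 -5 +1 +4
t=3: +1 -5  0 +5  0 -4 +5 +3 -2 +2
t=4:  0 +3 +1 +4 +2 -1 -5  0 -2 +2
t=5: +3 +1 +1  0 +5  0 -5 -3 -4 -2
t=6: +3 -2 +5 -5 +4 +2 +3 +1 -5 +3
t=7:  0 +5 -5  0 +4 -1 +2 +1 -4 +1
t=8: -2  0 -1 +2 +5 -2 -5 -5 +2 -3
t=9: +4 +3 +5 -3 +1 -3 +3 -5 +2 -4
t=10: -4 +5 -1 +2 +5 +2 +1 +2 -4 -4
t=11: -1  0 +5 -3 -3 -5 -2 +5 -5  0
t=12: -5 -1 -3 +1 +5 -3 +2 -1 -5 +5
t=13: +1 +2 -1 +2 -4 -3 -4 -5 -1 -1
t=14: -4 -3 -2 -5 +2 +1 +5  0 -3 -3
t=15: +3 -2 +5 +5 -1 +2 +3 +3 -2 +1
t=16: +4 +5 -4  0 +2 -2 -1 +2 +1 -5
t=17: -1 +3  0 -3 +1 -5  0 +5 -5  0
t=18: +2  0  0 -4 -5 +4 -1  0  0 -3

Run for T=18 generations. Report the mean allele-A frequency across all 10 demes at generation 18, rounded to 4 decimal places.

t=0: k=[0 0 0 0 0 0 120 0 0 0]
t=1: x=[0.0000 0.0000 0.0000 0.0000 0.0000 17.8606 86.2379 18.2205 0.0000 0.0000] k=[0 0 0 0 0 16 91 19 0 0]
t=2: x=[0.0000 0.0000 0.0000 0.0000 2.3630 25.1586 70.9191 27.8247 2.9372 0.0000] k=[0 0 0 0 0 28 68 23 4 0]
t=3: x=[0.0000 0.0000 0.0000 0.0000 4.1341 30.4304 56.9418 27.9122 6.5707 0.6262] k=[0 0 0 0 4 26 62 31 5 3]
t=4: x=[0.0000 0.0000 0.0000 0.5839 6.7279 28.6933 53.5389 33.0038 9.0118 3.5454] k=[0 0 0 5 9 28 49 33 7 6]
t=5: x=[0.0000 0.0000 0.7210 4.8862 11.3662 28.9575 44.8187 32.8243 11.2777 6.6095] k=[0 0 2 5 16 29 40 30 7 5]
t=6: x=[0.0000 0.2849 2.1332 6.1991 16.5554 29.3842 38.0478 29.2966 10.6655 5.6931] k=[0 0 7 1 21 31 41 30 6 9]
t=7: x=[0.0000 0.9971 5.0876 4.8007 19.8583 31.7093 39.0635 29.2966 10.5283 9.1977] k=[0 6 0 5 24 31 41 30 7 10]
t=8: x=[0.8441 4.1868 1.5862 7.0743 22.6015 32.1507 39.0635 29.4457 11.4306 10.2647] k=[0 4 1 9 28 30 34 24 13 7]
t=9: x=[0.5627 2.9332 2.5808 10.6597 25.9134 30.9888 32.9739 24.9061 14.5428 8.4552] k=[5 6 8 8 27 28 36 20 17 4]
t=10: x=[4.9971 6.0411 7.6696 10.8206 24.7559 29.6941 33.5346 22.8699 16.4597 6.3310] k=[1 11 7 13 30 32 35 25 12 2]
t=11: x=[2.3780 8.8221 8.4060 14.6808 28.2272 32.8709 34.1409 25.6390 13.1855 3.7174] k=[1 9 13 12 25 28 32 31 8 4]
t=12: x=[2.0963 8.2805 12.2133 14.1129 23.9064 28.8102 32.2651 28.9828 11.4148 4.9313] k=[0 7 9 15 29 26 34 28 6 10]
t=13: x=[0.9848 6.1690 9.5306 16.2536 26.9240 28.2512 32.9739 26.7891 10.3751 10.1101] k=[2 8 9 18 23 25 29 22 9 9]
t=14: x=[2.7859 7.1532 10.1079 17.5197 22.9101 25.9067 28.3117 22.0886 11.5520 9.6620] k=[0 4 8 13 25 27 33 22 9 7]
t=15: x=[0.5627 3.9311 8.1025 14.0979 23.9064 28.2359 31.5100 22.6888 11.2460 7.8351] k=[4 2 13 19 23 30 35 26 9 9]
t=16: x=[3.6020 3.8180 12.2133 18.8157 23.7901 30.3999 33.9932 25.9228 12.1635 9.6620] k=[8 9 8 19 26 28 33 28 13 5]
t=17: x=[7.9168 8.5660 9.6899 18.5244 25.6506 29.1048 32.5456 27.6856 14.8476 6.6256] k=[7 12 10 16 27 24 33 33 10 7]
t=18: x=[7.5077 10.8071 11.1033 16.8213 25.3423 26.3646 32.6935 30.8898 13.6750 7.9902] k=[10 11 11 13 20 30 32 31 14 5]

0.1475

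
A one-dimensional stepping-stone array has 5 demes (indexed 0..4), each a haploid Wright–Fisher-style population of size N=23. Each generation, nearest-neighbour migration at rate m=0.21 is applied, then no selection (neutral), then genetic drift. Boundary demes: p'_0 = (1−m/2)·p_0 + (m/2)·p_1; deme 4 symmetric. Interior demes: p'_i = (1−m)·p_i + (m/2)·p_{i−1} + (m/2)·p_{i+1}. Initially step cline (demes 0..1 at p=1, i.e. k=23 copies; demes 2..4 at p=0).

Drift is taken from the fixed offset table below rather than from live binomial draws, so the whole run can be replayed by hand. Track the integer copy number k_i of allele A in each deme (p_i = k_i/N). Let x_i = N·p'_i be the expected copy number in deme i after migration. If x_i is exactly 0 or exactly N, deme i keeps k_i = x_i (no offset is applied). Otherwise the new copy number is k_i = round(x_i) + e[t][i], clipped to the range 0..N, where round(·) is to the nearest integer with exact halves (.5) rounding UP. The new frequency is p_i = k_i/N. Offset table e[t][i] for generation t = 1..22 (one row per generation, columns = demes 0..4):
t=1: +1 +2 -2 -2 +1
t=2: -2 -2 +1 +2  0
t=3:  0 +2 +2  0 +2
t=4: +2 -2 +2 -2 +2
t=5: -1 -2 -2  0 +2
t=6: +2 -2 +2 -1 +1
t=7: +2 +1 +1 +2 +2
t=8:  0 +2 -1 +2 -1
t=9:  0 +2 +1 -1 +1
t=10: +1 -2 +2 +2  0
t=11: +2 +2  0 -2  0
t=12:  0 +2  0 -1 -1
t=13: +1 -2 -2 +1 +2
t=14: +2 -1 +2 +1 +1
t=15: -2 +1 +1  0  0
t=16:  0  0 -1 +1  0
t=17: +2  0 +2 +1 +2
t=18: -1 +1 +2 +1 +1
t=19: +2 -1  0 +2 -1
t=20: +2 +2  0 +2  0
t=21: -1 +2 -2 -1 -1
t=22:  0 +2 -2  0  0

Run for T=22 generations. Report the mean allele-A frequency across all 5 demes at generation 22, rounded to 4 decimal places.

t=0: k=[23 23 0 0 0]
t=1: x=[23.0000 20.5850 2.4150 0.0000 0.0000] k=[23 23 0 0 0]
t=2: x=[23.0000 20.5850 2.4150 0.0000 0.0000] k=[23 19 3 0 0]
t=3: x=[22.5800 17.7400 4.3650 0.3150 0.0000] k=[23 20 6 0 0]
t=4: x=[22.6850 18.8450 6.8400 0.6300 0.0000] k=[23 17 9 0 0]
t=5: x=[22.3700 16.7900 8.8950 0.9450 0.0000] k=[21 15 7 1 0]
t=6: x=[20.3700 14.7900 7.2100 1.5250 0.1050] k=[22 13 9 1 1]
t=7: x=[21.0550 13.5250 8.5800 1.8400 1.0000] k=[23 15 10 4 3]
t=8: x=[22.1600 15.3150 9.8950 4.5250 3.1050] k=[22 17 9 7 2]
t=9: x=[21.4750 16.6850 9.6300 6.6850 2.5250] k=[21 19 11 6 4]
t=10: x=[20.7900 18.3700 11.3150 6.3150 4.2100] k=[22 16 13 8 4]
t=11: x=[21.3700 16.3150 12.7900 8.1050 4.4200] k=[23 18 13 6 4]
t=12: x=[22.4750 18.0000 12.7900 6.5250 4.2100] k=[22 20 13 6 3]
t=13: x=[21.7900 19.4750 13.0000 6.4200 3.3150] k=[23 17 11 7 5]
t=14: x=[22.3700 17.0000 11.2100 7.2100 5.2100] k=[23 16 13 8 6]
t=15: x=[22.2650 16.4200 12.7900 8.3150 6.2100] k=[20 17 14 8 6]
t=16: x=[19.6850 17.0000 13.6850 8.4200 6.2100] k=[20 17 13 9 6]
t=17: x=[19.6850 16.8950 13.0000 9.1050 6.3150] k=[22 17 15 10 8]
t=18: x=[21.4750 17.3150 14.6850 10.3150 8.2100] k=[20 18 17 11 9]
t=19: x=[19.7900 18.1050 16.4750 11.4200 9.2100] k=[22 17 16 13 8]
t=20: x=[21.4750 17.4200 15.7900 12.7900 8.5250] k=[23 19 16 15 9]
t=21: x=[22.5800 19.1050 16.2100 14.4750 9.6300] k=[22 21 14 13 9]
t=22: x=[21.8950 20.3700 14.6300 12.6850 9.4200] k=[22 22 13 13 9]

0.6870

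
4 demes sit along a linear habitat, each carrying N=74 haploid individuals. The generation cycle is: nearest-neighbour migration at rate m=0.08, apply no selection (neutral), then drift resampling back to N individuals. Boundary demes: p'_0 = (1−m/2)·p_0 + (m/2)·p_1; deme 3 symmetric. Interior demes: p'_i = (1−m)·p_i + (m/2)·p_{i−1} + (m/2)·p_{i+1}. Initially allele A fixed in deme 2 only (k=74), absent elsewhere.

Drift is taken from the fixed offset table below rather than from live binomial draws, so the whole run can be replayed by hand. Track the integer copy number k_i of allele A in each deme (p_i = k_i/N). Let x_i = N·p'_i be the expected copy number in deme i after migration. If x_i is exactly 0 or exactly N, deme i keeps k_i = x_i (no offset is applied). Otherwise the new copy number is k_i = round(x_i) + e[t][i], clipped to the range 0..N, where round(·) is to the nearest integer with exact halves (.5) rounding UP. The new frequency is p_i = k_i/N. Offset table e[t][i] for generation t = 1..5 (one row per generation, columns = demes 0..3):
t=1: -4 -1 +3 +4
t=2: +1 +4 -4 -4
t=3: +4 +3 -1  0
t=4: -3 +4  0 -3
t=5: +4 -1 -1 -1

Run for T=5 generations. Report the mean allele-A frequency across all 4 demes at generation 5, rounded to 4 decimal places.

0.2804

t=0: k=[0 0 74 0]
t=1: x=[0.0000 2.9600 68.0800 2.9600] k=[0 2 71 7]
t=2: x=[0.0800 4.6800 65.6800 9.5600] k=[1 9 62 6]
t=3: x=[1.3200 10.8000 57.6400 8.2400] k=[5 14 57 8]
t=4: x=[5.3600 15.3600 53.3200 9.9600] k=[2 19 53 7]
t=5: x=[2.6800 19.6800 49.8000 8.8400] k=[7 19 49 8]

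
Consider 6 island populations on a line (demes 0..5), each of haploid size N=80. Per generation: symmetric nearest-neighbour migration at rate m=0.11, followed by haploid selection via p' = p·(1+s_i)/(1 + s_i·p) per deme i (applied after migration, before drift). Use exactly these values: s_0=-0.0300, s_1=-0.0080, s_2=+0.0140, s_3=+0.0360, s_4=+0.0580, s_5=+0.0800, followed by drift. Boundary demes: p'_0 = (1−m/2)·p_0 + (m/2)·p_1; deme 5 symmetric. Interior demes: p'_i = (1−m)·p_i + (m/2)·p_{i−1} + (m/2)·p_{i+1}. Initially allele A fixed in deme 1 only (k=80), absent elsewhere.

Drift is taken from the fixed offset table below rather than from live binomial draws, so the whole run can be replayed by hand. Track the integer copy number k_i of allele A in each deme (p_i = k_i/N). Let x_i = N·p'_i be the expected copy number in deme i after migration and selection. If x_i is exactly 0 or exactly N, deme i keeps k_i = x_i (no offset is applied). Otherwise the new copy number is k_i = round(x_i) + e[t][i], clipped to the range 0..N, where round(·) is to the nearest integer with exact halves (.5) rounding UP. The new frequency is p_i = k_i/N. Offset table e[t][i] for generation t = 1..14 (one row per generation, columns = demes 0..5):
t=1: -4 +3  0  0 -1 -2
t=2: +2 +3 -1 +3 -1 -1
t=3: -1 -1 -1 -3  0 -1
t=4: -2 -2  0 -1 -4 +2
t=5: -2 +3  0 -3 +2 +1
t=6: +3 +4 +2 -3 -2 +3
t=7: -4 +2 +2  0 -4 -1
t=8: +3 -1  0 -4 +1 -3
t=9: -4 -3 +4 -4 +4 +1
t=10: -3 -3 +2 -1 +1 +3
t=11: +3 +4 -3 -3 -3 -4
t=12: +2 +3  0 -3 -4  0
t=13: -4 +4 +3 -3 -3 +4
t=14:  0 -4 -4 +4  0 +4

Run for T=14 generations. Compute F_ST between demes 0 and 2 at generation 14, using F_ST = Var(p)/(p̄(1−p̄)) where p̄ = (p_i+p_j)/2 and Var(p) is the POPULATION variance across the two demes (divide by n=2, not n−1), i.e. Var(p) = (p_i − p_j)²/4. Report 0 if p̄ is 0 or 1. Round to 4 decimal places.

0.0055

t=0: k=[0 80 0 0 0 0]
t=1: x=[4.2751 71.1369 4.4582 0.0000 0.0000 0.0000] k=[0 74 4 0 0 0]
t=2: x=[3.9539 65.9874 7.7265 0.2279 0.0000 0.0000] k=[6 69 7 3 0 0]
t=3: x=[9.2138 62.0133 10.3143 3.1606 0.1745 0.0000] k=[8 61 9 0 0 0]
t=4: x=[10.6311 55.0874 11.5012 0.5127 0.0000 0.0000] k=[9 53 12 0 0 0]
t=5: x=[11.1250 48.1712 13.7526 0.6836 0.0000 0.0000] k=[9 51 14 0 0 0]
t=6: x=[11.0174 46.4987 15.4375 0.7974 0.0000 0.0000] k=[14 50 17 0 0 0]
t=7: x=[15.5940 46.0481 18.0738 0.9683 0.0000 0.0000] k=[12 48 20 1 0 0]
t=8: x=[13.6321 44.3213 20.7077 2.0598 0.0582 0.0000] k=[17 43 21 0 1 0]
t=9: x=[18.0015 40.1994 21.2714 1.2529 0.9410 0.0594] k=[14 37 25 0 5 1]
t=10: x=[14.8923 34.9169 24.5208 1.7081 4.7508 1.3160] k=[12 32 27 1 6 4]
t=11: x=[12.7697 30.4733 26.0888 2.7990 5.9166 4.4206] k=[16 34 23 0 3 0]
t=12: x=[16.5860 32.2503 22.5645 1.4805 2.8194 0.1782] k=[19 35 23 0 0 0]
t=13: x=[19.4284 33.3038 22.6199 1.3098 0.0000 0.0000] k=[15 37 26 0 0 0]
t=14: x=[15.8199 35.0268 25.4155 1.4805 0.0000 0.0000] k=[16 31 21 5 0 0]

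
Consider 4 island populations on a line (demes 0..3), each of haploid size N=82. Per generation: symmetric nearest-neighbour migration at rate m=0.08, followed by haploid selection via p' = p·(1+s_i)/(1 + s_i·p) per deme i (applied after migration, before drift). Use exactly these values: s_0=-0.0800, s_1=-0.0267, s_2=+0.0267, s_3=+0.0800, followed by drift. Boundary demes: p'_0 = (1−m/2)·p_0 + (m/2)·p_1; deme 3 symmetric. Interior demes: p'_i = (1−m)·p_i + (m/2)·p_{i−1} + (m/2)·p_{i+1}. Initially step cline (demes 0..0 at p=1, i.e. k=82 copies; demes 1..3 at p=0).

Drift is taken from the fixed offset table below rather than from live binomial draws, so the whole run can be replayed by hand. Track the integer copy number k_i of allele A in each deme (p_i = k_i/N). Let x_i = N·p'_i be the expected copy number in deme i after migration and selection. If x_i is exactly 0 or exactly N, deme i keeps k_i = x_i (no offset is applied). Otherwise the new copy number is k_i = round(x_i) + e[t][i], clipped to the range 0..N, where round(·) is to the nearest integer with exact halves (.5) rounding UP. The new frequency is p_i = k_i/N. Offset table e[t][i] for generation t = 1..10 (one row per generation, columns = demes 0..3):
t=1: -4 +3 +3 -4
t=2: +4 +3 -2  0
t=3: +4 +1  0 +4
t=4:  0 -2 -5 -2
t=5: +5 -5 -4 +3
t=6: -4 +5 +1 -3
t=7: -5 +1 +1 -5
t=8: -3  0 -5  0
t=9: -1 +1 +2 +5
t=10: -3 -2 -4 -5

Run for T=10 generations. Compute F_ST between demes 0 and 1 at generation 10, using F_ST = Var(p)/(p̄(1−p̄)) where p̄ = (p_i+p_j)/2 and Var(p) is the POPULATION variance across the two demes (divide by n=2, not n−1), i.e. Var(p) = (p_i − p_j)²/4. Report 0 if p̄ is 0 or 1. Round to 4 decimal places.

0.0911

t=0: k=[82 0 0 0]
t=1: x=[78.4471 3.1958 0.0000 0.0000] k=[74 6 0 0]
t=2: x=[70.4788 8.2764 0.2464 0.0000] k=[74 11 0 0]
t=3: x=[70.6914 12.7852 0.4517 0.0000] k=[75 14 0 0]
t=4: x=[71.8408 15.5363 0.5748 0.0000] k=[72 14 0 0]
t=5: x=[68.7814 15.4183 0.5748 0.0000] k=[74 10 0 0]
t=6: x=[70.6489 11.8824 0.4106 0.0000] k=[67 17 1 0]
t=7: x=[63.8490 17.9773 1.6419 0.0432] k=[59 19 3 0]
t=8: x=[55.9407 19.5542 3.6098 0.1296] k=[53 20 0 0]
t=9: x=[50.0701 20.1065 0.8211 0.0000] k=[49 21 3 0]
t=10: x=[46.2081 20.9748 3.6918 0.1296] k=[43 19 0 0]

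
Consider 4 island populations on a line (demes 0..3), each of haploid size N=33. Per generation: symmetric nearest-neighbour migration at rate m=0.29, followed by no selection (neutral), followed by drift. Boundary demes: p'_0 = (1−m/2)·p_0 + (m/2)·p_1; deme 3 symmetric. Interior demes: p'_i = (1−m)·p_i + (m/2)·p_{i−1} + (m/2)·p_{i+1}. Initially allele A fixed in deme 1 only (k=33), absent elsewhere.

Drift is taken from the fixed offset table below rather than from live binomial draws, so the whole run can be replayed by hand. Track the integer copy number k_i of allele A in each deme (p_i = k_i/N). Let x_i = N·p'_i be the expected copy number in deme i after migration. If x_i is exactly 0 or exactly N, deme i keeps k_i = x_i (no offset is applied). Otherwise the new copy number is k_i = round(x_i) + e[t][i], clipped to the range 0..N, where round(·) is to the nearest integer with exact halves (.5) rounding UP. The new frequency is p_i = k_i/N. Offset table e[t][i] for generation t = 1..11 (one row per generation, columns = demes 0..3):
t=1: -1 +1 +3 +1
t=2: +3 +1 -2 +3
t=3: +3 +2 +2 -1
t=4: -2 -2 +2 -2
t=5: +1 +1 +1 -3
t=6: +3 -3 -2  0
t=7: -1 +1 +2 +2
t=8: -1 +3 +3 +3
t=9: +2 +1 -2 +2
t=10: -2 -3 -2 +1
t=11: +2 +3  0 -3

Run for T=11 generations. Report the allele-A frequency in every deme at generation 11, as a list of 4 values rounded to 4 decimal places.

t=0: k=[0 33 0 0]
t=1: x=[4.7850 23.4300 4.7850 0.0000] k=[4 24 8 0]
t=2: x=[6.9000 18.7800 9.1600 1.1600] k=[10 20 7 4]
t=3: x=[11.4500 16.6650 8.4500 4.4350] k=[14 19 10 3]
t=4: x=[14.7250 16.9700 10.2900 4.0150] k=[13 15 12 2]
t=5: x=[13.2900 14.2750 10.9850 3.4500] k=[14 15 12 0]
t=6: x=[14.1450 14.4200 10.6950 1.7400] k=[17 11 9 2]
t=7: x=[16.1300 11.5800 8.2750 3.0150] k=[15 13 10 5]
t=8: x=[14.7100 12.8550 9.7100 5.7250] k=[14 16 13 9]
t=9: x=[14.2900 15.2750 12.8550 9.5800] k=[16 16 11 12]
t=10: x=[16.0000 15.2750 11.8700 11.8550] k=[14 12 10 13]
t=11: x=[13.7100 12.0000 10.7250 12.5650] k=[16 15 11 10]

[0.4848, 0.4545, 0.3333, 0.3030]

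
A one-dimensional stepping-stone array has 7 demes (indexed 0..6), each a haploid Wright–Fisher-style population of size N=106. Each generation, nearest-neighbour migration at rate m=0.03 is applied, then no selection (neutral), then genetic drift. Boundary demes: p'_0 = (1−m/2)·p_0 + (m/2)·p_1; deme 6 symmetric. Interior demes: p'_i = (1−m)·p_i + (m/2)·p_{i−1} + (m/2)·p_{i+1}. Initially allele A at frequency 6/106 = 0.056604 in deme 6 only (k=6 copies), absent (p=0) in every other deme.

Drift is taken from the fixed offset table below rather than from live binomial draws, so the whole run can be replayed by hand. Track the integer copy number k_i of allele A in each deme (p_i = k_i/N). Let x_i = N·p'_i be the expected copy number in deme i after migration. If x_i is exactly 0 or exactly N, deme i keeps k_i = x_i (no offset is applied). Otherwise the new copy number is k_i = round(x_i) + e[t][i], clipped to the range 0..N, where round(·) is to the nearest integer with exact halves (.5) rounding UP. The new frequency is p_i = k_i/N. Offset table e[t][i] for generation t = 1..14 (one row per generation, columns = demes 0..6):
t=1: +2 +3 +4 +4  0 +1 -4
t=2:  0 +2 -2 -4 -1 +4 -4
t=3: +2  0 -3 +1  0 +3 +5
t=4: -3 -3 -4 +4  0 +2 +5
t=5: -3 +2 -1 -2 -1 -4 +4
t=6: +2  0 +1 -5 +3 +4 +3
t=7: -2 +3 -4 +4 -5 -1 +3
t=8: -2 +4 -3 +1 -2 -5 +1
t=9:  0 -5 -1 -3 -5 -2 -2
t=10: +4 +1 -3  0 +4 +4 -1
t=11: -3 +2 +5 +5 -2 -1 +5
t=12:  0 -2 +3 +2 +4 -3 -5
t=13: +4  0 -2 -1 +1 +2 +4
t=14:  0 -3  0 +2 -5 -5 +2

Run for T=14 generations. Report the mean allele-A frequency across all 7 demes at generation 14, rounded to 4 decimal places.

t=0: k=[0 0 0 0 0 0 6]
t=1: x=[0.0000 0.0000 0.0000 0.0000 0.0000 0.0900 5.9100] k=[0 0 0 0 0 1 2]
t=2: x=[0.0000 0.0000 0.0000 0.0000 0.0150 1.0000 1.9850] k=[0 0 0 0 0 5 0]
t=3: x=[0.0000 0.0000 0.0000 0.0000 0.0750 4.8500 0.0750] k=[0 0 0 0 0 8 5]
t=4: x=[0.0000 0.0000 0.0000 0.0000 0.1200 7.8350 5.0450] k=[0 0 0 0 0 10 10]
t=5: x=[0.0000 0.0000 0.0000 0.0000 0.1500 9.8500 10.0000] k=[0 0 0 0 0 6 14]
t=6: x=[0.0000 0.0000 0.0000 0.0000 0.0900 6.0300 13.8800] k=[0 0 0 0 3 10 17]
t=7: x=[0.0000 0.0000 0.0000 0.0450 3.0600 10.0000 16.8950] k=[0 0 0 4 0 9 20]
t=8: x=[0.0000 0.0000 0.0600 3.8800 0.1950 9.0300 19.8350] k=[0 0 0 5 0 4 21]
t=9: x=[0.0000 0.0000 0.0750 4.8500 0.1350 4.1950 20.7450] k=[0 0 0 2 0 2 19]
t=10: x=[0.0000 0.0000 0.0300 1.9400 0.0600 2.2250 18.7450] k=[0 0 0 2 4 6 18]
t=11: x=[0.0000 0.0000 0.0300 2.0000 4.0000 6.1500 17.8200] k=[0 0 5 7 2 5 23]
t=12: x=[0.0000 0.0750 4.9550 6.8950 2.1200 5.2250 22.7300] k=[0 0 8 9 6 2 18]
t=13: x=[0.0000 0.1200 7.8950 8.9400 5.9850 2.3000 17.7600] k=[0 0 6 8 7 4 22]
t=14: x=[0.0000 0.0900 5.9400 7.9550 6.9700 4.3150 21.7300] k=[0 0 6 10 2 0 24]

0.0566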